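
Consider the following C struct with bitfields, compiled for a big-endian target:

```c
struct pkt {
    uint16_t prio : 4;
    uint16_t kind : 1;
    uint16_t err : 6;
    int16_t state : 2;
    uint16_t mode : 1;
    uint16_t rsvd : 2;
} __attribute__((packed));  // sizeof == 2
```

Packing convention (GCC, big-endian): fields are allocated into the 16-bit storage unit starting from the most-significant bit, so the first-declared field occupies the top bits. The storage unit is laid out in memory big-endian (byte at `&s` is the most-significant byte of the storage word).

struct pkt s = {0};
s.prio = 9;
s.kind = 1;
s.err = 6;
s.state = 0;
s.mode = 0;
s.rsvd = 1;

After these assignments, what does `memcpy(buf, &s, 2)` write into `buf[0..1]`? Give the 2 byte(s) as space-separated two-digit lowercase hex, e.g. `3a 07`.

prio (4b) val=9 bits=0x9 at bit 12: 0x9000
kind (1b) val=1 bits=0x1 at bit 11: 0x9800
err (6b) val=6 bits=0x6 at bit 5: 0x98c0
state (2b) val=0 bits=0x0 at bit 3: 0x98c0
mode (1b) val=0 bits=0x0 at bit 2: 0x98c0
rsvd (2b) val=1 bits=0x1 at bit 0: 0x98c1
word = 0x98c1 → big-endian bytes:
  [0]=0x98  [1]=0xc1

98 c1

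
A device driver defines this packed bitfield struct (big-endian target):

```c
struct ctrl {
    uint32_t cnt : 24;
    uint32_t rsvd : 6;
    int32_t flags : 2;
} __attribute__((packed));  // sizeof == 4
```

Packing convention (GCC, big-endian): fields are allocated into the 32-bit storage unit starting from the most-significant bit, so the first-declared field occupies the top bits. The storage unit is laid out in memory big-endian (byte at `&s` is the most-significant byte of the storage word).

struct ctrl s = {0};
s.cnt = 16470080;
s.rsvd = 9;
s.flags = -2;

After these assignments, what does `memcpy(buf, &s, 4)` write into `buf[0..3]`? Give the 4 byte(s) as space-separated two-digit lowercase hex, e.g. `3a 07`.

fb 50 40 26

cnt (24b) val=16470080 bits=0xfb5040 at bit 8: 0xfb504000
rsvd (6b) val=9 bits=0x9 at bit 2: 0xfb504024
flags (2b) val=-2 bits=0x2 at bit 0: 0xfb504026
word = 0xfb504026 → big-endian bytes:
  [0]=0xfb  [1]=0x50  [2]=0x40  [3]=0x26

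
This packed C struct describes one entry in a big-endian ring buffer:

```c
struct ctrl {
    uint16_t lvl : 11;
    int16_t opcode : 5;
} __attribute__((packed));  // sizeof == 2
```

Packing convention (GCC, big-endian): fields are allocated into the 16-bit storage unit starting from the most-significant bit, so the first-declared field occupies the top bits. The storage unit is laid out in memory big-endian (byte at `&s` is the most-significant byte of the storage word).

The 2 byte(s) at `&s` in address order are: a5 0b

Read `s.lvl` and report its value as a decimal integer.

1320

[0]=0xa5 [1]=0x0b (big-endian) → word 0xa50b
lvl [5+:11] = (word>>5) & 0x7ff = 1320  ←
opcode [0+:5] = (word>>0) & 0x1f = 11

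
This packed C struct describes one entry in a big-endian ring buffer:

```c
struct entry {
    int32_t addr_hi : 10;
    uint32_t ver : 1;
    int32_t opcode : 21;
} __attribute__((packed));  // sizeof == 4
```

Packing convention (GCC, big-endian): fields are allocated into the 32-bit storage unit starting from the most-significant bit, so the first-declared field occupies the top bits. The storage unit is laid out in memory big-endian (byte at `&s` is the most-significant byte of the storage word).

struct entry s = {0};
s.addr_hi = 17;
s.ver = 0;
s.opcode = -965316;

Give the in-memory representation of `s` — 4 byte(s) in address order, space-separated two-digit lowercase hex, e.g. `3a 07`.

04 51 45 3c

addr_hi:10 = 17 → 0x11 << 22 → word 0x04400000
ver:1 = 0 → 0x0 << 21 → word 0x04400000
opcode:21 = -965316 → 0x11453c << 0 → word 0x0451453c
word = 0x0451453c → big-endian bytes:
  [0]=0x04  [1]=0x51  [2]=0x45  [3]=0x3c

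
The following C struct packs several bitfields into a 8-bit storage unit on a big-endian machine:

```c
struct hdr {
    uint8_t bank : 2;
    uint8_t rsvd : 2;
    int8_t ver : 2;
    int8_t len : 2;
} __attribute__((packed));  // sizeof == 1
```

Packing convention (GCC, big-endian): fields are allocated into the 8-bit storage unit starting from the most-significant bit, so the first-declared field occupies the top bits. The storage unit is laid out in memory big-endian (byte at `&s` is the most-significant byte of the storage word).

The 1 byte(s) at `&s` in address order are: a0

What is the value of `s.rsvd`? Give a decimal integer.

2

[0]=0xa0 (big-endian) → word 0xa0
bank:2 @ bit 6 → (0xa0>>6)&0x3 = 0x2
rsvd:2 @ bit 4 → (0xa0>>4)&0x3 = 0x2  ←
ver:2 @ bit 2 → (0xa0>>2)&0x3 = 0x0
len:2 @ bit 0 → (0xa0>>0)&0x3 = 0x0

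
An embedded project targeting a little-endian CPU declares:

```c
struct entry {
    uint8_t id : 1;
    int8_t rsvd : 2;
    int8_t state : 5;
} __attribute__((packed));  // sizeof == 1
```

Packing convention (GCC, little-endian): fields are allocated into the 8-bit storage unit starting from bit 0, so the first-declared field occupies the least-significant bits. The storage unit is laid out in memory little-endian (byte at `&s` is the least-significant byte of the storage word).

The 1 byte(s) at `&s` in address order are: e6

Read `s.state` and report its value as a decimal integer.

-4

[0]=0xe6 (little-endian) → word 0xe6
id:1 @ bit 0 → (0xe6>>0)&0x1 = 0x0
rsvd:2 @ bit 1 → (0xe6>>1)&0x3 = 0x3
state:5 @ bit 3 → (0xe6>>3)&0x1f = 0x1c  ←
state signed 5b, MSB=1: 28 - 32 = -4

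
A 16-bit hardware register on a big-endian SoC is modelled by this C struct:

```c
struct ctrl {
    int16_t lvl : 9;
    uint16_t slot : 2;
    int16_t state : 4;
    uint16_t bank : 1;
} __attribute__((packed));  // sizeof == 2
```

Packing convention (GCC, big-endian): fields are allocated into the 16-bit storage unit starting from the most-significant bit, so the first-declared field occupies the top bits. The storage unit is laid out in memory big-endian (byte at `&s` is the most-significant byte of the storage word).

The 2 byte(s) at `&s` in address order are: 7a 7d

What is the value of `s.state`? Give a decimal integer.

[0]=0x7a [1]=0x7d (big-endian) → word 0x7a7d
lvl:9 @ bit 7 → (0x7a7d>>7)&0x1ff = 0xf4
slot:2 @ bit 5 → (0x7a7d>>5)&0x3 = 0x3
state:4 @ bit 1 → (0x7a7d>>1)&0xf = 0xe  ←
bank:1 @ bit 0 → (0x7a7d>>0)&0x1 = 0x1
state signed 4b, MSB=1: 14 - 16 = -2

-2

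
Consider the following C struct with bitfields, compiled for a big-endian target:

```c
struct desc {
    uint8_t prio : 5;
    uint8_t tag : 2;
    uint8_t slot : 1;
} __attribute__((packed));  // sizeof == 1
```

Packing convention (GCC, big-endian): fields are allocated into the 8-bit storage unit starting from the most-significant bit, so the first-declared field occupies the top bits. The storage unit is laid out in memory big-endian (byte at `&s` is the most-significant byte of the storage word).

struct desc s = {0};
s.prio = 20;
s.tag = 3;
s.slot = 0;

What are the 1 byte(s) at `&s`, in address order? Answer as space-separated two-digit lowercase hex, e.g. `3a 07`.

prio:5 = 20 → 0x14 << 3 → word 0xa0
tag:2 = 3 → 0x3 << 1 → word 0xa6
slot:1 = 0 → 0x0 << 0 → word 0xa6
word = 0xa6 → big-endian bytes:
  [0]=0xa6

a6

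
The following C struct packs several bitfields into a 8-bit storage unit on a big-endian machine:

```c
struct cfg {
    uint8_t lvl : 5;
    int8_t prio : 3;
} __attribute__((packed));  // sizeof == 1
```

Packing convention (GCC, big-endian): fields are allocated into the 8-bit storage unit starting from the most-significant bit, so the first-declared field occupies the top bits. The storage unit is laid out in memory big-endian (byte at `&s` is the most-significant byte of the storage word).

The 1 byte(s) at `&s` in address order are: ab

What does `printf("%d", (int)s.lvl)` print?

21

[0]=0xab (big-endian) → word 0xab
lvl [3+:5] = (word>>3) & 0x1f = 21  ←
prio [0+:3] = (word>>0) & 0x7 = 3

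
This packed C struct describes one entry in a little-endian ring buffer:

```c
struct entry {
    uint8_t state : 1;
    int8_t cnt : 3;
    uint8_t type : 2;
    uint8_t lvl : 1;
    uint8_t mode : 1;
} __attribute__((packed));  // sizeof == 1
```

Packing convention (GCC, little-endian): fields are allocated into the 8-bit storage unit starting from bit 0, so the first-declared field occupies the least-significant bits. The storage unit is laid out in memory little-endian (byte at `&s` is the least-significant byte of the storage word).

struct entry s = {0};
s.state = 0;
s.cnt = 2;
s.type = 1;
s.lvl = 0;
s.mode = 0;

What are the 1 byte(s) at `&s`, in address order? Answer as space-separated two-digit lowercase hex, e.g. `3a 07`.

14

[0+:1] state=0 & 0x1 = 0x0; word=0x00
[1+:3] cnt=2 & 0x7 = 0x2; word=0x04
[4+:2] type=1 & 0x3 = 0x1; word=0x14
[6+:1] lvl=0 & 0x1 = 0x0; word=0x14
[7+:1] mode=0 & 0x1 = 0x0; word=0x14
word = 0x14 → little-endian bytes:
  [0]=0x14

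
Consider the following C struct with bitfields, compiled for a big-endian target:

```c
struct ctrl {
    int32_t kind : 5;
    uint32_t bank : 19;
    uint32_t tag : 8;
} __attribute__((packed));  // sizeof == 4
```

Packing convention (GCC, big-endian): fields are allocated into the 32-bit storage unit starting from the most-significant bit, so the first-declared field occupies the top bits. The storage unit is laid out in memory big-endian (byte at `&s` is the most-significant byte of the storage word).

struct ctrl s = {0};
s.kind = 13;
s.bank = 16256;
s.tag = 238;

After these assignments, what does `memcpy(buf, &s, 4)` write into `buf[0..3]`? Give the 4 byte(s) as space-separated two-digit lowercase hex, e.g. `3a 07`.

kind (5b) val=13 bits=0xd at bit 27: 0x68000000
bank (19b) val=16256 bits=0x3f80 at bit 8: 0x683f8000
tag (8b) val=238 bits=0xee at bit 0: 0x683f80ee
word = 0x683f80ee → big-endian bytes:
  [0]=0x68  [1]=0x3f  [2]=0x80  [3]=0xee

68 3f 80 ee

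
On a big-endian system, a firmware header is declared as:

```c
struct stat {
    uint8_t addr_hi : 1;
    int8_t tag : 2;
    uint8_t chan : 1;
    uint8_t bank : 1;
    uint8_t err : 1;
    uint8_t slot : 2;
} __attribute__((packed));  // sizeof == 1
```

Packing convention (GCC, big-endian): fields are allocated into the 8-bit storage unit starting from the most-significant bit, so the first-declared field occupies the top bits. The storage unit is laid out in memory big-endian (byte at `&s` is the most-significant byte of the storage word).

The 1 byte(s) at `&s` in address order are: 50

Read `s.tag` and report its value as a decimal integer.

-2

[0]=0x50 (big-endian) → word 0x50
addr_hi:1 @ bit 7 → (0x50>>7)&0x1 = 0x0
tag:2 @ bit 5 → (0x50>>5)&0x3 = 0x2  ←
chan:1 @ bit 4 → (0x50>>4)&0x1 = 0x1
bank:1 @ bit 3 → (0x50>>3)&0x1 = 0x0
err:1 @ bit 2 → (0x50>>2)&0x1 = 0x0
slot:2 @ bit 0 → (0x50>>0)&0x3 = 0x0
tag signed 2b, MSB=1: 2 - 4 = -2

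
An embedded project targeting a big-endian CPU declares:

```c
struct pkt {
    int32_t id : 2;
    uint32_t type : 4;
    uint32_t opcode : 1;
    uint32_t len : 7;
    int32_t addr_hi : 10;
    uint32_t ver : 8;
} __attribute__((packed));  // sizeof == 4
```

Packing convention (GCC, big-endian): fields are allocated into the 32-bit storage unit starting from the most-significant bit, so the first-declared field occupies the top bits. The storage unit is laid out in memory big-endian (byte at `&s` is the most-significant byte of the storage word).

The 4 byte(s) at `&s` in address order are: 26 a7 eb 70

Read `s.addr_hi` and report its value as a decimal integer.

-21

[0]=0x26 [1]=0xa7 [2]=0xeb [3]=0x70 (big-endian) → word 0x26a7eb70
id:2 @ bit 30 → (0x26a7eb70>>30)&0x3 = 0x0
type:4 @ bit 26 → (0x26a7eb70>>26)&0xf = 0x9
opcode:1 @ bit 25 → (0x26a7eb70>>25)&0x1 = 0x1
len:7 @ bit 18 → (0x26a7eb70>>18)&0x7f = 0x29
addr_hi:10 @ bit 8 → (0x26a7eb70>>8)&0x3ff = 0x3eb  ←
ver:8 @ bit 0 → (0x26a7eb70>>0)&0xff = 0x70
addr_hi signed 10b, MSB=1: 1003 - 1024 = -21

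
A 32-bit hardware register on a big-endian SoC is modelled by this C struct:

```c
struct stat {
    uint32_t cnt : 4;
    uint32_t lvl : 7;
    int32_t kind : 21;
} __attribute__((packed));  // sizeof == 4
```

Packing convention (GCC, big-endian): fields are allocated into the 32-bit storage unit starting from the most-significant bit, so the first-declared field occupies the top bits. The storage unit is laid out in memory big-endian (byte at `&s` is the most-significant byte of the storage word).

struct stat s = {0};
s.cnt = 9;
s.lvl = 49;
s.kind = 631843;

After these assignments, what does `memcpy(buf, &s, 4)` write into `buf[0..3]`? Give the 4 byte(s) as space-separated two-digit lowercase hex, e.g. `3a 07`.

[28+:4] cnt=9 & 0xf = 0x9; word=0x90000000
[21+:7] lvl=49 & 0x7f = 0x31; word=0x96200000
[0+:21] kind=631843 & 0x1fffff = 0x9a423; word=0x9629a423
word = 0x9629a423 → big-endian bytes:
  [0]=0x96  [1]=0x29  [2]=0xa4  [3]=0x23

96 29 a4 23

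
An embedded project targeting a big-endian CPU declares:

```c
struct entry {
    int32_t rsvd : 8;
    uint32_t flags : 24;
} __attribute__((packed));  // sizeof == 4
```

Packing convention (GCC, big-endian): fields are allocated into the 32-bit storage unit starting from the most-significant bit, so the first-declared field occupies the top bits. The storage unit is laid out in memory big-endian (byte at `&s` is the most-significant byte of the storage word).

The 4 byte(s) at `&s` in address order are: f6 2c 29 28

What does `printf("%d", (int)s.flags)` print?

[0]=0xf6 [1]=0x2c [2]=0x29 [3]=0x28 (big-endian) → word 0xf62c2928
rsvd [24+:8] = (word>>24) & 0xff = 246
flags [0+:24] = (word>>0) & 0xffffff = 2894120  ←

2894120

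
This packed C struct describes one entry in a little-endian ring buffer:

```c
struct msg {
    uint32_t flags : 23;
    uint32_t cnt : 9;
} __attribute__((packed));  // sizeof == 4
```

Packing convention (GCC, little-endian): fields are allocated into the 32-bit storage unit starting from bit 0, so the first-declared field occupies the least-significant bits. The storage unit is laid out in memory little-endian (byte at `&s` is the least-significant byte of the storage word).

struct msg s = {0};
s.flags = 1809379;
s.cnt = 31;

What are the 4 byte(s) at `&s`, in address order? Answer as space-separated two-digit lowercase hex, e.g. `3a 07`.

e3 9b 9b 0f

[0+:23] flags=1809379 & 0x7fffff = 0x1b9be3; word=0x001b9be3
[23+:9] cnt=31 & 0x1ff = 0x1f; word=0x0f9b9be3
word = 0x0f9b9be3 → little-endian bytes:
  [0]=0xe3  [1]=0x9b  [2]=0x9b  [3]=0x0f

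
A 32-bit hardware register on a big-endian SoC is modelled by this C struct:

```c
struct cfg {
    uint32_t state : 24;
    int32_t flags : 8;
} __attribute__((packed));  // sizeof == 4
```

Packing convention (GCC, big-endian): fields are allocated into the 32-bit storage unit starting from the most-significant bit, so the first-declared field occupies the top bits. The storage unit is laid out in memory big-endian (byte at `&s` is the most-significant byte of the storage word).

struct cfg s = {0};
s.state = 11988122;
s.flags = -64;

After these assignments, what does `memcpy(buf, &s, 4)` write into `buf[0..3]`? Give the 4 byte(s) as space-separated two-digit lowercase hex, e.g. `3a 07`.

state (24b) val=11988122 bits=0xb6ec9a at bit 8: 0xb6ec9a00
flags (8b) val=-64 bits=0xc0 at bit 0: 0xb6ec9ac0
word = 0xb6ec9ac0 → big-endian bytes:
  [0]=0xb6  [1]=0xec  [2]=0x9a  [3]=0xc0

b6 ec 9a c0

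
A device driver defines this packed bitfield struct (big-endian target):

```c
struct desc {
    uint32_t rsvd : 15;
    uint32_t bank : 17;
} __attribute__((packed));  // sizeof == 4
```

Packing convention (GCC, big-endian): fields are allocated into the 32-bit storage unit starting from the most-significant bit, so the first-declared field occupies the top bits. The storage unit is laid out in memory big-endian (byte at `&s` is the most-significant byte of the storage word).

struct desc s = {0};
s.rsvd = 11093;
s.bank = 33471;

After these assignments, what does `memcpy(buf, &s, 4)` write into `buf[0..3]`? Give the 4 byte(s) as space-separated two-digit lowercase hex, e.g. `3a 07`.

[17+:15] rsvd=11093 & 0x7fff = 0x2b55; word=0x56aa0000
[0+:17] bank=33471 & 0x1ffff = 0x82bf; word=0x56aa82bf
word = 0x56aa82bf → big-endian bytes:
  [0]=0x56  [1]=0xaa  [2]=0x82  [3]=0xbf

56 aa 82 bf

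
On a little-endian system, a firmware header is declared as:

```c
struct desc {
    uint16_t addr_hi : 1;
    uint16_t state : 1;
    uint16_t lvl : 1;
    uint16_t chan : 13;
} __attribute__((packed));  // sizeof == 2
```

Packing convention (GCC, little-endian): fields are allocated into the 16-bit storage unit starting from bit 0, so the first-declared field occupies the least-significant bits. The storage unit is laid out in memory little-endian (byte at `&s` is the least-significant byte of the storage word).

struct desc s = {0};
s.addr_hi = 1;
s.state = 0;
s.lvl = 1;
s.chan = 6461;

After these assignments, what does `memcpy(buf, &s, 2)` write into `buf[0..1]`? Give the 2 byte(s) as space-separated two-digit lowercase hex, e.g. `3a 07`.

addr_hi:1 = 1 → 0x1 << 0 → word 0x0001
state:1 = 0 → 0x0 << 1 → word 0x0001
lvl:1 = 1 → 0x1 << 2 → word 0x0005
chan:13 = 6461 → 0x193d << 3 → word 0xc9ed
word = 0xc9ed → little-endian bytes:
  [0]=0xed  [1]=0xc9

ed c9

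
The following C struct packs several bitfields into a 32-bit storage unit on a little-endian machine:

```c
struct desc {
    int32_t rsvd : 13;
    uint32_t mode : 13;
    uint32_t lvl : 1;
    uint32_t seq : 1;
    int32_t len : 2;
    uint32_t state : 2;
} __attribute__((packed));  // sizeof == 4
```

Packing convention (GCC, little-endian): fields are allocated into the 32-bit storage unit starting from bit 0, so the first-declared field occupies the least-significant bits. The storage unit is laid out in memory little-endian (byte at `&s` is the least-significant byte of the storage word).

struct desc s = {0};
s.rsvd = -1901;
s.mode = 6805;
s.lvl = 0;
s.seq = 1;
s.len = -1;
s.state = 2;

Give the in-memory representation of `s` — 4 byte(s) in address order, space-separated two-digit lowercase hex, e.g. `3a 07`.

93 b8 52 bb

rsvd:13 = -1901 → 0x1893 << 0 → word 0x00001893
mode:13 = 6805 → 0x1a95 << 13 → word 0x0352b893
lvl:1 = 0 → 0x0 << 26 → word 0x0352b893
seq:1 = 1 → 0x1 << 27 → word 0x0b52b893
len:2 = -1 → 0x3 << 28 → word 0x3b52b893
state:2 = 2 → 0x2 << 30 → word 0xbb52b893
word = 0xbb52b893 → little-endian bytes:
  [0]=0x93  [1]=0xb8  [2]=0x52  [3]=0xbb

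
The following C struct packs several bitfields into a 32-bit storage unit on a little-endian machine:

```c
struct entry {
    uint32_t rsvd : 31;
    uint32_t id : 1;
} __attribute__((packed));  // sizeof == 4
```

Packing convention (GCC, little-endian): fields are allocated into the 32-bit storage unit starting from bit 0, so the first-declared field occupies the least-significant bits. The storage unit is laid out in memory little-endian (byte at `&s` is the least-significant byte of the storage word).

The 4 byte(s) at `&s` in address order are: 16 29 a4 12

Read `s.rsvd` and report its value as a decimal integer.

312748310

[0]=0x16 [1]=0x29 [2]=0xa4 [3]=0x12 (little-endian) → word 0x12a42916
rsvd [0+:31] = (word>>0) & 0x7fffffff = 312748310  ←
id [31+:1] = (word>>31) & 0x1 = 0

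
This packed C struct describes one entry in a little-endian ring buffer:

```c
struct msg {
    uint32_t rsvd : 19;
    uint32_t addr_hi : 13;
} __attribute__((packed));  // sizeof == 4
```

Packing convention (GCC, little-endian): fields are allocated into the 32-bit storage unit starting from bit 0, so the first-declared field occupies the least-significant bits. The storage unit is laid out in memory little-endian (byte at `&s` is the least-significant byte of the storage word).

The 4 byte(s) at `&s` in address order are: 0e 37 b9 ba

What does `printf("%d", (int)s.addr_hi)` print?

[0]=0x0e [1]=0x37 [2]=0xb9 [3]=0xba (little-endian) → word 0xbab9370e
rsvd:19 @ bit 0 → (0xbab9370e>>0)&0x7ffff = 0x1370e
addr_hi:13 @ bit 19 → (0xbab9370e>>19)&0x1fff = 0x1757  ←

5975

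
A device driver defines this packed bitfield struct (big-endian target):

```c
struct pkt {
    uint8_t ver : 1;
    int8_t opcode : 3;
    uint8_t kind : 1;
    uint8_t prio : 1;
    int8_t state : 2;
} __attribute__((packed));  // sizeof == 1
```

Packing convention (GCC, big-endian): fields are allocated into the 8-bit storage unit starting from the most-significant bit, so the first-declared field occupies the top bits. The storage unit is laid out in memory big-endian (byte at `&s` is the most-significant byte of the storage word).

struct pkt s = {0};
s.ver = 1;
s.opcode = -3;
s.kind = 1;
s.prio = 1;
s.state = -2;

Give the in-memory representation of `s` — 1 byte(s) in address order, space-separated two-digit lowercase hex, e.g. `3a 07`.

de

ver (1b) val=1 bits=0x1 at bit 7: 0x80
opcode (3b) val=-3 bits=0x5 at bit 4: 0xd0
kind (1b) val=1 bits=0x1 at bit 3: 0xd8
prio (1b) val=1 bits=0x1 at bit 2: 0xdc
state (2b) val=-2 bits=0x2 at bit 0: 0xde
word = 0xde → big-endian bytes:
  [0]=0xde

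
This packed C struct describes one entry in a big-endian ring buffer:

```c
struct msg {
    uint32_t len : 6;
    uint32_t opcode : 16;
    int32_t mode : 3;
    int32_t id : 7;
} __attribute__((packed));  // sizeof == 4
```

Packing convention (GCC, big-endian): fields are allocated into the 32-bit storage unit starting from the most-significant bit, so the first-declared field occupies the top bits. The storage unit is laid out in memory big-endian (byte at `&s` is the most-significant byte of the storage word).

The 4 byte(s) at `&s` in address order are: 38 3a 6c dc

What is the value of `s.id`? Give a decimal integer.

[0]=0x38 [1]=0x3a [2]=0x6c [3]=0xdc (big-endian) → word 0x383a6cdc
len:6 @ bit 26 → (0x383a6cdc>>26)&0x3f = 0xe
opcode:16 @ bit 10 → (0x383a6cdc>>10)&0xffff = 0xe9b
mode:3 @ bit 7 → (0x383a6cdc>>7)&0x7 = 0x1
id:7 @ bit 0 → (0x383a6cdc>>0)&0x7f = 0x5c  ←
id signed 7b, MSB=1: 92 - 128 = -36

-36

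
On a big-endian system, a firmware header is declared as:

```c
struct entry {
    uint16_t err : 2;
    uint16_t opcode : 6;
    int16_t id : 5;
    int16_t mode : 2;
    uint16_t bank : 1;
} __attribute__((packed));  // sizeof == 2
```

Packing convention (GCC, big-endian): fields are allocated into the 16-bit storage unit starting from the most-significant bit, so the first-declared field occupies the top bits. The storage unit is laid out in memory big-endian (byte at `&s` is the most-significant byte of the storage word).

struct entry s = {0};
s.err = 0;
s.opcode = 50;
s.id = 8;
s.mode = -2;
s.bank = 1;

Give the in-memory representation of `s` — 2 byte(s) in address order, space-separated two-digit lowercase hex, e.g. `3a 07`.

32 45

[14+:2] err=0 & 0x3 = 0x0; word=0x0000
[8+:6] opcode=50 & 0x3f = 0x32; word=0x3200
[3+:5] id=8 & 0x1f = 0x8; word=0x3240
[1+:2] mode=-2 & 0x3 = 0x2; word=0x3244
[0+:1] bank=1 & 0x1 = 0x1; word=0x3245
word = 0x3245 → big-endian bytes:
  [0]=0x32  [1]=0x45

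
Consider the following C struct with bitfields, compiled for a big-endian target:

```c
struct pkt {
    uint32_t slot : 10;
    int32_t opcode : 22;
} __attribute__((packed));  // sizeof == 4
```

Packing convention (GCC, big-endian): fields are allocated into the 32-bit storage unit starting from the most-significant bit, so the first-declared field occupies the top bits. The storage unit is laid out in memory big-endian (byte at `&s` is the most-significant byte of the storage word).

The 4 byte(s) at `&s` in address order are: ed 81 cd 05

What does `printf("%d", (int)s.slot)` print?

950

[0]=0xed [1]=0x81 [2]=0xcd [3]=0x05 (big-endian) → word 0xed81cd05
slot [22+:10] = (word>>22) & 0x3ff = 950  ←
opcode [0+:22] = (word>>0) & 0x3fffff = 118021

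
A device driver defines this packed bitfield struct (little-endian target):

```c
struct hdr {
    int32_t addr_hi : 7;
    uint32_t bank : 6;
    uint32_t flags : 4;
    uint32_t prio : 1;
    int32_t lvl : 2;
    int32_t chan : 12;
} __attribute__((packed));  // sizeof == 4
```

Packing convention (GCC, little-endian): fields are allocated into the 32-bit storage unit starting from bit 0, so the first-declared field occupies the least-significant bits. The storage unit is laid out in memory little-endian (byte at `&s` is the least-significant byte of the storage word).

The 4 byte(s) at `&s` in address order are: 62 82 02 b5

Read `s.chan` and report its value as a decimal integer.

-1200

[0]=0x62 [1]=0x82 [2]=0x02 [3]=0xb5 (little-endian) → word 0xb5028262
addr_hi:7 @ bit 0 → (0xb5028262>>0)&0x7f = 0x62
bank:6 @ bit 7 → (0xb5028262>>7)&0x3f = 0x4
flags:4 @ bit 13 → (0xb5028262>>13)&0xf = 0x4
prio:1 @ bit 17 → (0xb5028262>>17)&0x1 = 0x1
lvl:2 @ bit 18 → (0xb5028262>>18)&0x3 = 0x0
chan:12 @ bit 20 → (0xb5028262>>20)&0xfff = 0xb50  ←
chan signed 12b, MSB=1: 2896 - 4096 = -1200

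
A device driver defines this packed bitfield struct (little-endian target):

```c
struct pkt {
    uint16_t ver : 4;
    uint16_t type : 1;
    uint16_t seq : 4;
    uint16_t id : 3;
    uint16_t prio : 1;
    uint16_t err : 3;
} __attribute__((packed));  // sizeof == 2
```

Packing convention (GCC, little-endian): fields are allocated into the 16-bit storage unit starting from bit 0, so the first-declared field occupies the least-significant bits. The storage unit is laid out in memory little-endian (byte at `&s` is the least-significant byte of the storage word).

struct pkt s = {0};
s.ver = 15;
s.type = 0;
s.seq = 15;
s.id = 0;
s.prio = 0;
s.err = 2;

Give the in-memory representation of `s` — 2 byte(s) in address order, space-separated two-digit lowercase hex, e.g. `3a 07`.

ef 41

ver:4 = 15 → 0xf << 0 → word 0x000f
type:1 = 0 → 0x0 << 4 → word 0x000f
seq:4 = 15 → 0xf << 5 → word 0x01ef
id:3 = 0 → 0x0 << 9 → word 0x01ef
prio:1 = 0 → 0x0 << 12 → word 0x01ef
err:3 = 2 → 0x2 << 13 → word 0x41ef
word = 0x41ef → little-endian bytes:
  [0]=0xef  [1]=0x41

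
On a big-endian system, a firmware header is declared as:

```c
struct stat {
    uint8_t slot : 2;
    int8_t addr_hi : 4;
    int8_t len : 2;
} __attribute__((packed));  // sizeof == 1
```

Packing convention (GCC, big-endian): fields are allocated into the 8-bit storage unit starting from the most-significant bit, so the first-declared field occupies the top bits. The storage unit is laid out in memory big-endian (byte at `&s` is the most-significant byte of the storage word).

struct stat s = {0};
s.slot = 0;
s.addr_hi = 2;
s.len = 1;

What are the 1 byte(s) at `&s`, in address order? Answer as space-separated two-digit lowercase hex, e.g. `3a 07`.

[6+:2] slot=0 & 0x3 = 0x0; word=0x00
[2+:4] addr_hi=2 & 0xf = 0x2; word=0x08
[0+:2] len=1 & 0x3 = 0x1; word=0x09
word = 0x09 → big-endian bytes:
  [0]=0x09

09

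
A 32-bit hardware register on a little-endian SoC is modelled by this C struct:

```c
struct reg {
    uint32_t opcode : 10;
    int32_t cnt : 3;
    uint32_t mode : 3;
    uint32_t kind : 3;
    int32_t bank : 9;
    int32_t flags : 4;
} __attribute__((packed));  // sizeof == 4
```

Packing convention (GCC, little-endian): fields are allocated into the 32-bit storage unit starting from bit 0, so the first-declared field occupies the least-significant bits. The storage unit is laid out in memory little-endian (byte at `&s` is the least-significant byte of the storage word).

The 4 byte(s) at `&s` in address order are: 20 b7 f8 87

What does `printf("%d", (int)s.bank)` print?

[0]=0x20 [1]=0xb7 [2]=0xf8 [3]=0x87 (little-endian) → word 0x87f8b720
opcode [0+:10] = (word>>0) & 0x3ff = 800
cnt [10+:3] = (word>>10) & 0x7 = 5
mode [13+:3] = (word>>13) & 0x7 = 5
kind [16+:3] = (word>>16) & 0x7 = 0
bank [19+:9] = (word>>19) & 0x1ff = 255  ←
flags [28+:4] = (word>>28) & 0xf = 8
bank signed 9b, MSB=0: value = 255

255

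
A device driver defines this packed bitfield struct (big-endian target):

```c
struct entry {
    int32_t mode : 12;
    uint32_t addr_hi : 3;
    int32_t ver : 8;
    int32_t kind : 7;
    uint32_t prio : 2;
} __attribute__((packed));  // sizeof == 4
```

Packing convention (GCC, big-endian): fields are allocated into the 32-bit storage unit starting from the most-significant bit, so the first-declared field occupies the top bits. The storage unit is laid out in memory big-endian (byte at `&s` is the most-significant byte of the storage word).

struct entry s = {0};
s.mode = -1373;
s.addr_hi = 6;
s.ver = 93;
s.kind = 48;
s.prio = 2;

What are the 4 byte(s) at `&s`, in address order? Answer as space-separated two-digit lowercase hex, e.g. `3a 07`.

[20+:12] mode=-1373 & 0xfff = 0xaa3; word=0xaa300000
[17+:3] addr_hi=6 & 0x7 = 0x6; word=0xaa3c0000
[9+:8] ver=93 & 0xff = 0x5d; word=0xaa3cba00
[2+:7] kind=48 & 0x7f = 0x30; word=0xaa3cbac0
[0+:2] prio=2 & 0x3 = 0x2; word=0xaa3cbac2
word = 0xaa3cbac2 → big-endian bytes:
  [0]=0xaa  [1]=0x3c  [2]=0xba  [3]=0xc2

aa 3c ba c2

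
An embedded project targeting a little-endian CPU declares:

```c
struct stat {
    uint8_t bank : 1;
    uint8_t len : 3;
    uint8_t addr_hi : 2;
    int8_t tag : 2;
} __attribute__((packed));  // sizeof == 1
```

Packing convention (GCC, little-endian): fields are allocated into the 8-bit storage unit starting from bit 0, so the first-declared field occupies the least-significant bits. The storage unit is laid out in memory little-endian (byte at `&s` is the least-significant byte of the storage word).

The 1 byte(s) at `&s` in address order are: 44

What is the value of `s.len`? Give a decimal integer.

[0]=0x44 (little-endian) → word 0x44
bank [0+:1] = (word>>0) & 0x1 = 0
len [1+:3] = (word>>1) & 0x7 = 2  ←
addr_hi [4+:2] = (word>>4) & 0x3 = 0
tag [6+:2] = (word>>6) & 0x3 = 1

2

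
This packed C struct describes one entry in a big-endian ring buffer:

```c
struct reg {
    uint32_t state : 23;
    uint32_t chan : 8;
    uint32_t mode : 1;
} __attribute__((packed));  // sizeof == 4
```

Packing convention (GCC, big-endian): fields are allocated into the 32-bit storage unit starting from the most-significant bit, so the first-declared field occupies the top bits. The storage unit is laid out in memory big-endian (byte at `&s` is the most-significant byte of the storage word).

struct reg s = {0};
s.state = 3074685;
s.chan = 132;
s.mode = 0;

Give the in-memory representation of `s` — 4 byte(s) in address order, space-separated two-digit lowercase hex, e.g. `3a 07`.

5d d4 fb 08

state:23 = 3074685 → 0x2eea7d << 9 → word 0x5dd4fa00
chan:8 = 132 → 0x84 << 1 → word 0x5dd4fb08
mode:1 = 0 → 0x0 << 0 → word 0x5dd4fb08
word = 0x5dd4fb08 → big-endian bytes:
  [0]=0x5d  [1]=0xd4  [2]=0xfb  [3]=0x08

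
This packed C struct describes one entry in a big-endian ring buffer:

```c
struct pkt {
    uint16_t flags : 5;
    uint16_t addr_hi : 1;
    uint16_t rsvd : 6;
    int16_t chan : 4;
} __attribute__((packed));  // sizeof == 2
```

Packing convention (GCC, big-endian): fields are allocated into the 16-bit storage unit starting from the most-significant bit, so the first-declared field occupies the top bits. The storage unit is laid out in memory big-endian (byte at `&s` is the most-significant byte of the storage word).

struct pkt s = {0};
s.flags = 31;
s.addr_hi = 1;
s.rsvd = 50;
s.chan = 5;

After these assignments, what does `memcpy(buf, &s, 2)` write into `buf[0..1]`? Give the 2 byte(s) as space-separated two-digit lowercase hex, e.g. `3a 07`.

ff 25

flags (5b) val=31 bits=0x1f at bit 11: 0xf800
addr_hi (1b) val=1 bits=0x1 at bit 10: 0xfc00
rsvd (6b) val=50 bits=0x32 at bit 4: 0xff20
chan (4b) val=5 bits=0x5 at bit 0: 0xff25
word = 0xff25 → big-endian bytes:
  [0]=0xff  [1]=0x25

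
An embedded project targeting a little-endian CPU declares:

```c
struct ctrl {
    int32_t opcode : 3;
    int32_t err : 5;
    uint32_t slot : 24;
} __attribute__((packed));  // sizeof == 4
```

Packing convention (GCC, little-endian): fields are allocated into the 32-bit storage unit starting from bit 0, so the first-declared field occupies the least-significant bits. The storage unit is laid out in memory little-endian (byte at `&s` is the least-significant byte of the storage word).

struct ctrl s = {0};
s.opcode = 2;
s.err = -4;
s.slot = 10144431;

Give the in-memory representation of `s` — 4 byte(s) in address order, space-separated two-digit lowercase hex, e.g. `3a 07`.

e2 af ca 9a

opcode:3 = 2 → 0x2 << 0 → word 0x00000002
err:5 = -4 → 0x1c << 3 → word 0x000000e2
slot:24 = 10144431 → 0x9acaaf << 8 → word 0x9acaafe2
word = 0x9acaafe2 → little-endian bytes:
  [0]=0xe2  [1]=0xaf  [2]=0xca  [3]=0x9a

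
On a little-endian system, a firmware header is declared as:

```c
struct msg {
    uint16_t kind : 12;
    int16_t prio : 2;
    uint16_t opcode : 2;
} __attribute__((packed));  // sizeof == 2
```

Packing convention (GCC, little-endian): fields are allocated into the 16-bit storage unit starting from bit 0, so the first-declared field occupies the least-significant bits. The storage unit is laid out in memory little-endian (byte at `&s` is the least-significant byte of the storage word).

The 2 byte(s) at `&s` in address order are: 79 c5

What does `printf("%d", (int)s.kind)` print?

[0]=0x79 [1]=0xc5 (little-endian) → word 0xc579
kind:12 @ bit 0 → (0xc579>>0)&0xfff = 0x579  ←
prio:2 @ bit 12 → (0xc579>>12)&0x3 = 0x0
opcode:2 @ bit 14 → (0xc579>>14)&0x3 = 0x3

1401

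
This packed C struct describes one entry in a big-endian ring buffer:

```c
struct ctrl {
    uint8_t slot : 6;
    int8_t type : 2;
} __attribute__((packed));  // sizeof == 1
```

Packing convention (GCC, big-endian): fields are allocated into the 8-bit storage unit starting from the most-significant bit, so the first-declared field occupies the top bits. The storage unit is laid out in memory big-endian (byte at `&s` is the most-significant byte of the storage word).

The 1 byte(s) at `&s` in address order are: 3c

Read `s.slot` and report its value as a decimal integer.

15

[0]=0x3c (big-endian) → word 0x3c
slot:6 @ bit 2 → (0x3c>>2)&0x3f = 0xf  ←
type:2 @ bit 0 → (0x3c>>0)&0x3 = 0x0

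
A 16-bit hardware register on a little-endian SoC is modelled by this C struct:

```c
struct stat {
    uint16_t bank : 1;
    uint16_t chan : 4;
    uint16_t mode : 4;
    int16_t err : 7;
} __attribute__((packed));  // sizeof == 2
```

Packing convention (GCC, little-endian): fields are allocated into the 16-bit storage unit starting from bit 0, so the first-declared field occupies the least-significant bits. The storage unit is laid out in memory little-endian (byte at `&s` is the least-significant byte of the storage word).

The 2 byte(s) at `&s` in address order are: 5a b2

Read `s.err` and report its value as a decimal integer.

[0]=0x5a [1]=0xb2 (little-endian) → word 0xb25a
bank:1 @ bit 0 → (0xb25a>>0)&0x1 = 0x0
chan:4 @ bit 1 → (0xb25a>>1)&0xf = 0xd
mode:4 @ bit 5 → (0xb25a>>5)&0xf = 0x2
err:7 @ bit 9 → (0xb25a>>9)&0x7f = 0x59  ←
err signed 7b, MSB=1: 89 - 128 = -39

-39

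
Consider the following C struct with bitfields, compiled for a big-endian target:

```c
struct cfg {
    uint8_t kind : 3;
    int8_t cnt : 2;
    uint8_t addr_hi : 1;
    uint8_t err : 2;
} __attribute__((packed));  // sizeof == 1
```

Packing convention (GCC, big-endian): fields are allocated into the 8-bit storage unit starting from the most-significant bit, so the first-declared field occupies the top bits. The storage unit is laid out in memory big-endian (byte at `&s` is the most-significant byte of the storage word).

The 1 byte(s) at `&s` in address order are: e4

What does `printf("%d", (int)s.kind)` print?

[0]=0xe4 (big-endian) → word 0xe4
kind:3 @ bit 5 → (0xe4>>5)&0x7 = 0x7  ←
cnt:2 @ bit 3 → (0xe4>>3)&0x3 = 0x0
addr_hi:1 @ bit 2 → (0xe4>>2)&0x1 = 0x1
err:2 @ bit 0 → (0xe4>>0)&0x3 = 0x0

7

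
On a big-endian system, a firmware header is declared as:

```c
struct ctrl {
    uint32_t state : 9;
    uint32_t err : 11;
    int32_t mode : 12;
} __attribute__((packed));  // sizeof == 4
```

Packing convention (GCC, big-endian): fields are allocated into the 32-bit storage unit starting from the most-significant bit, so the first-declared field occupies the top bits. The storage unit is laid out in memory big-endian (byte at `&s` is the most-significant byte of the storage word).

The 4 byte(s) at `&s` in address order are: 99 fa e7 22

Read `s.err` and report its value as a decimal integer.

1966

[0]=0x99 [1]=0xfa [2]=0xe7 [3]=0x22 (big-endian) → word 0x99fae722
state [23+:9] = (word>>23) & 0x1ff = 307
err [12+:11] = (word>>12) & 0x7ff = 1966  ←
mode [0+:12] = (word>>0) & 0xfff = 1826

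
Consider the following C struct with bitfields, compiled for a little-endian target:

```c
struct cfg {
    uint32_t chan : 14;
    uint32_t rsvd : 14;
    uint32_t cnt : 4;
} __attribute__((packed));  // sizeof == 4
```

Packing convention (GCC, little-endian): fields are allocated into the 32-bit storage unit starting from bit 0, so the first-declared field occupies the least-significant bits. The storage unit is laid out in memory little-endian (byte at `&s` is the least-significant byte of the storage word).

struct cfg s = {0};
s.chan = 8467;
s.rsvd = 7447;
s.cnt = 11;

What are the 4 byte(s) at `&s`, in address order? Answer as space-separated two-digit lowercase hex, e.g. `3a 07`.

13 e1 45 b7

chan:14 = 8467 → 0x2113 << 0 → word 0x00002113
rsvd:14 = 7447 → 0x1d17 << 14 → word 0x0745e113
cnt:4 = 11 → 0xb << 28 → word 0xb745e113
word = 0xb745e113 → little-endian bytes:
  [0]=0x13  [1]=0xe1  [2]=0x45  [3]=0xb7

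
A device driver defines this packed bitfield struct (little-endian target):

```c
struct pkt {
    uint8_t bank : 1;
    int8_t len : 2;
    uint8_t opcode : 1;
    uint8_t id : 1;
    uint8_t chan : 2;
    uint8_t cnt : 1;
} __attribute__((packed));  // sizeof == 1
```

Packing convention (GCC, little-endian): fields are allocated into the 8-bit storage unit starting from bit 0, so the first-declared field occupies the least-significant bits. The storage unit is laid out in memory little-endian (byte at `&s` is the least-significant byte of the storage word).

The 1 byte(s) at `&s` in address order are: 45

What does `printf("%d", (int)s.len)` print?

-2

[0]=0x45 (little-endian) → word 0x45
bank [0+:1] = (word>>0) & 0x1 = 1
len [1+:2] = (word>>1) & 0x3 = 2  ←
opcode [3+:1] = (word>>3) & 0x1 = 0
id [4+:1] = (word>>4) & 0x1 = 0
chan [5+:2] = (word>>5) & 0x3 = 2
cnt [7+:1] = (word>>7) & 0x1 = 0
len signed 2b, MSB=1: 2 - 4 = -2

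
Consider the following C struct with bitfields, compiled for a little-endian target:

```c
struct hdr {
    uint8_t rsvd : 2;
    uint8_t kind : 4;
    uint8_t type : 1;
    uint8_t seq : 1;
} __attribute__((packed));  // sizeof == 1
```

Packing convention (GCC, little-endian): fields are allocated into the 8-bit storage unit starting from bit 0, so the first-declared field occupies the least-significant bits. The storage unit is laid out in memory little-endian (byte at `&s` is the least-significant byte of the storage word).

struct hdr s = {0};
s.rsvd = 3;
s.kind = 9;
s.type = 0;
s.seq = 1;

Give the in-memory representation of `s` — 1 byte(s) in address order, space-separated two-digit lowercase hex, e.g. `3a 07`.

rsvd:2 = 3 → 0x3 << 0 → word 0x03
kind:4 = 9 → 0x9 << 2 → word 0x27
type:1 = 0 → 0x0 << 6 → word 0x27
seq:1 = 1 → 0x1 << 7 → word 0xa7
word = 0xa7 → little-endian bytes:
  [0]=0xa7

a7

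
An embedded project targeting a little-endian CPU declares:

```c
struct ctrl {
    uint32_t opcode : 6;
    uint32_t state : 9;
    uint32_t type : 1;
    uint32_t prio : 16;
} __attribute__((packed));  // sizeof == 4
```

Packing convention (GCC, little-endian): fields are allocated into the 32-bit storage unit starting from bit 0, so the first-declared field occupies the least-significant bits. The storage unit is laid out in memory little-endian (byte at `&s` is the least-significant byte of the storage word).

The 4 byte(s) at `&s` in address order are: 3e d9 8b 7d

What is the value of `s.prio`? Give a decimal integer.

32139

[0]=0x3e [1]=0xd9 [2]=0x8b [3]=0x7d (little-endian) → word 0x7d8bd93e
opcode [0+:6] = (word>>0) & 0x3f = 62
state [6+:9] = (word>>6) & 0x1ff = 356
type [15+:1] = (word>>15) & 0x1 = 1
prio [16+:16] = (word>>16) & 0xffff = 32139  ←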